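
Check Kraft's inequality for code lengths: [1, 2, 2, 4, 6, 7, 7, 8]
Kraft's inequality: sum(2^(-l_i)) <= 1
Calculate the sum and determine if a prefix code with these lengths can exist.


Sum = 2^(-1) + 2^(-2) + 2^(-2) + 2^(-4) + 2^(-6) + 2^(-7) + 2^(-7) + 2^(-8)
    = 0.5 + 0.25 + 0.25 + 0.0625 + 0.015625 + 0.0078125 + 0.0078125 + 0.00390625
    = 281/256 = 1.09765625
Since 1.09765625 > 1, Kraft's inequality is NOT satisfied.
A prefix code with these lengths CANNOT exist.

Kraft sum = 1.09765625. Not satisfied.


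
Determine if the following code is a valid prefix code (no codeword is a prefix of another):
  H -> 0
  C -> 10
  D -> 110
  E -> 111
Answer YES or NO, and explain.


Checking each pair (does one codeword prefix another?):
  H='0' vs C='10': no prefix
  H='0' vs D='110': no prefix
  H='0' vs E='111': no prefix
  C='10' vs H='0': no prefix
  C='10' vs D='110': no prefix
  C='10' vs E='111': no prefix
  D='110' vs H='0': no prefix
  D='110' vs C='10': no prefix
  D='110' vs E='111': no prefix
  E='111' vs H='0': no prefix
  E='111' vs C='10': no prefix
  E='111' vs D='110': no prefix
No violation found over all pairs.

YES -- this is a valid prefix code. No codeword is a prefix of any other codeword.


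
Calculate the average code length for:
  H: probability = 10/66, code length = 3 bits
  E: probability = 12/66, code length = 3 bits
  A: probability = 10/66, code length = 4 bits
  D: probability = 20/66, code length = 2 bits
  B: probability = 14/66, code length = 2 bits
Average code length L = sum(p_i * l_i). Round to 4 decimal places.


Weighted contributions p_i * l_i:
  H: (10/66) * 3 = 30/66
  E: (12/66) * 3 = 36/66
  A: (10/66) * 4 = 40/66
  D: (20/66) * 2 = 40/66
  B: (14/66) * 2 = 28/66
Sum = (30 + 36 + 40 + 40 + 28)/66 = 174/66

L = 174/66 = 2.6364 bits/symbol


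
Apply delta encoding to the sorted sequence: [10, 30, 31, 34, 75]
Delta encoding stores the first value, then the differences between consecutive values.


First value: 10
Deltas:
  30 - 10 = 20
  31 - 30 = 1
  34 - 31 = 3
  75 - 34 = 41


Delta encoded: [10, 20, 1, 3, 41]


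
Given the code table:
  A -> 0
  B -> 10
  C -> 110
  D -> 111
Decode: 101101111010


Decoding:
10 -> B
110 -> C
111 -> D
10 -> B
10 -> B


Result: BCDBB


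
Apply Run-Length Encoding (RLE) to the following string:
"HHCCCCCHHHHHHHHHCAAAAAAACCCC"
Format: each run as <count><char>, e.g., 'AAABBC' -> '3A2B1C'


Scanning runs left to right:
  i=0: run of 'H' x 2 -> '2H'
  i=2: run of 'C' x 5 -> '5C'
  i=7: run of 'H' x 9 -> '9H'
  i=16: run of 'C' x 1 -> '1C'
  i=17: run of 'A' x 7 -> '7A'
  i=24: run of 'C' x 4 -> '4C'

RLE = 2H5C9H1C7A4C


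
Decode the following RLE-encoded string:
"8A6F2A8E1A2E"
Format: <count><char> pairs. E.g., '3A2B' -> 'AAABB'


Expanding each <count><char> pair:
  8A -> 'AAAAAAAA'
  6F -> 'FFFFFF'
  2A -> 'AA'
  8E -> 'EEEEEEEE'
  1A -> 'A'
  2E -> 'EE'

Decoded = AAAAAAAAFFFFFFAAEEEEEEEEAEE


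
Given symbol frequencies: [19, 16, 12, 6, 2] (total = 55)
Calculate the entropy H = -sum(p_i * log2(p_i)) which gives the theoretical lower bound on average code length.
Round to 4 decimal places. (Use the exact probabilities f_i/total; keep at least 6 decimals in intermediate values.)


Per-symbol terms -p_i * log2(p_i) with p_i = f_i/55:
  p = 19/55 = 0.345455: log2(p) = -1.533432, -p*log2(p) = 0.529731
  p = 16/55 = 0.290909: log2(p) = -1.781360, -p*log2(p) = 0.518214
  p = 12/55 = 0.218182: log2(p) = -2.196397, -p*log2(p) = 0.479214
  p = 6/55 = 0.109091: log2(p) = -3.196397, -p*log2(p) = 0.348698
  p = 2/55 = 0.036364: log2(p) = -4.781360, -p*log2(p) = 0.173868
H = 0.529731 + 0.518214 + 0.479214 + 0.348698 + 0.173868 = 2.049725

H = 2.0497 bits/symbol


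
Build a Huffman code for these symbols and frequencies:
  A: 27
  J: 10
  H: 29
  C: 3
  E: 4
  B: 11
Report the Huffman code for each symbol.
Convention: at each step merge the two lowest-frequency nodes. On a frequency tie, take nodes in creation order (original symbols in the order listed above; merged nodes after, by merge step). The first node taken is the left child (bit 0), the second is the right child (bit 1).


Huffman tree construction:
Step 1: Merge C(3) + E(4) = 7
Step 2: Merge (C+E)(7) + J(10) = 17
Step 3: Merge B(11) + ((C+E)+J)(17) = 28
Step 4: Merge A(27) + (B+((C+E)+J))(28) = 55
Step 5: Merge H(29) + (A+(B+((C+E)+J)))(55) = 84
Read each symbol's code off the tree from the root (left child = 0, right child = 1).

Codes:
  A: 10 (length 2)
  J: 1111 (length 4)
  H: 0 (length 1)
  C: 11100 (length 5)
  E: 11101 (length 5)
  B: 110 (length 3)
Average code length: 191/84 = 2.2738 bits/symbol


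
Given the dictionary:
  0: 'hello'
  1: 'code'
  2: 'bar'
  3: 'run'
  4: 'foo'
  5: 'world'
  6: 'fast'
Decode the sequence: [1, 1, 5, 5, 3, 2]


Look up each index in the dictionary:
  1 -> 'code'
  1 -> 'code'
  5 -> 'world'
  5 -> 'world'
  3 -> 'run'
  2 -> 'bar'

Decoded: "code code world world run bar"


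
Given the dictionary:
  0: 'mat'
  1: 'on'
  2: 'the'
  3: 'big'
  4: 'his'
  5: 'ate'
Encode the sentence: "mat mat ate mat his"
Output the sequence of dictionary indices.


Look up each word in the dictionary:
  'mat' -> 0
  'mat' -> 0
  'ate' -> 5
  'mat' -> 0
  'his' -> 4

Encoded: [0, 0, 5, 0, 4]


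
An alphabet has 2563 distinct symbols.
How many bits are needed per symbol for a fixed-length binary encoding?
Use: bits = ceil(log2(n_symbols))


log2(2563) = 11.3236
Bracket: 2^11 = 2048 < 2563 <= 2^12 = 4096
So ceil(log2(2563)) = 12

bits = ceil(log2(2563)) = ceil(11.3236) = 12 bits


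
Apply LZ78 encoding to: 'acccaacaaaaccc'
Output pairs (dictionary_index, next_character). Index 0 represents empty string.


LZ78 encoding steps:
Dictionary: {0: ''}
Step 1: w='' (idx 0), next='a' -> output (0, 'a'), add 'a' as idx 1
Step 2: w='' (idx 0), next='c' -> output (0, 'c'), add 'c' as idx 2
Step 3: w='c' (idx 2), next='c' -> output (2, 'c'), add 'cc' as idx 3
Step 4: w='a' (idx 1), next='a' -> output (1, 'a'), add 'aa' as idx 4
Step 5: w='c' (idx 2), next='a' -> output (2, 'a'), add 'ca' as idx 5
Step 6: w='aa' (idx 4), next='a' -> output (4, 'a'), add 'aaa' as idx 6
Step 7: w='cc' (idx 3), next='c' -> output (3, 'c'), add 'ccc' as idx 7


Encoded: [(0, 'a'), (0, 'c'), (2, 'c'), (1, 'a'), (2, 'a'), (4, 'a'), (3, 'c')]


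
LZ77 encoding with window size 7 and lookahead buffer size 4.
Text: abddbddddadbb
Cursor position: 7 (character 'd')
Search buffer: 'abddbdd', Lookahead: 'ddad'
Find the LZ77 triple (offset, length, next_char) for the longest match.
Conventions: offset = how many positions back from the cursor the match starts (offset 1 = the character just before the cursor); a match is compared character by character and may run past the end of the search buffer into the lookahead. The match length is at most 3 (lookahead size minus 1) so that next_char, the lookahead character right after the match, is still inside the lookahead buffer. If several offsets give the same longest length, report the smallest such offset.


Try each offset into the search buffer:
  offset=1 (pos 6, char 'd'): match length 2
  offset=2 (pos 5, char 'd'): match length 2
  offset=3 (pos 4, char 'b'): match length 0
  offset=4 (pos 3, char 'd'): match length 1
  offset=5 (pos 2, char 'd'): match length 2
  offset=6 (pos 1, char 'b'): match length 0
  offset=7 (pos 0, char 'a'): match length 0
Longest match has length 2, found at offsets 1, 2, 5; take the smallest, offset 1.
next_char = character at position 7 + 2 = 9 -> 'a'

Best match: offset=1, length=2 (matching 'dd' starting at position 6)
LZ77 triple: (1, 2, 'a')


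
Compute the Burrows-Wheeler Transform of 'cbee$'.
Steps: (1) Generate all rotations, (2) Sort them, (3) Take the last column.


Rotations (sorted):
  0: $cbee -> last char: e
  1: bee$c -> last char: c
  2: cbee$ -> last char: $
  3: e$cbe -> last char: e
  4: ee$cb -> last char: b


BWT = ec$eb


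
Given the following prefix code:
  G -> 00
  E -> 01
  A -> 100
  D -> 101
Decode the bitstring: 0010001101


Decoding step by step:
Bits 00 -> G
Bits 100 -> A
Bits 01 -> E
Bits 101 -> D


Decoded message: GAED


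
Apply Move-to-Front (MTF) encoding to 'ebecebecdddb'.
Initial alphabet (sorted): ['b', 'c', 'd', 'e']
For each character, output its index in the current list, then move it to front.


MTF encoding:
'e': index 3 in ['b', 'c', 'd', 'e'] -> ['e', 'b', 'c', 'd']
'b': index 1 in ['e', 'b', 'c', 'd'] -> ['b', 'e', 'c', 'd']
'e': index 1 in ['b', 'e', 'c', 'd'] -> ['e', 'b', 'c', 'd']
'c': index 2 in ['e', 'b', 'c', 'd'] -> ['c', 'e', 'b', 'd']
'e': index 1 in ['c', 'e', 'b', 'd'] -> ['e', 'c', 'b', 'd']
'b': index 2 in ['e', 'c', 'b', 'd'] -> ['b', 'e', 'c', 'd']
'e': index 1 in ['b', 'e', 'c', 'd'] -> ['e', 'b', 'c', 'd']
'c': index 2 in ['e', 'b', 'c', 'd'] -> ['c', 'e', 'b', 'd']
'd': index 3 in ['c', 'e', 'b', 'd'] -> ['d', 'c', 'e', 'b']
'd': index 0 in ['d', 'c', 'e', 'b'] -> ['d', 'c', 'e', 'b']
'd': index 0 in ['d', 'c', 'e', 'b'] -> ['d', 'c', 'e', 'b']
'b': index 3 in ['d', 'c', 'e', 'b'] -> ['b', 'd', 'c', 'e']


Output: [3, 1, 1, 2, 1, 2, 1, 2, 3, 0, 0, 3]


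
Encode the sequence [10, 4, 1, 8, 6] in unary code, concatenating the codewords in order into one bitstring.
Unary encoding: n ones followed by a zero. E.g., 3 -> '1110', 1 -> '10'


Encode each number as n ones followed by a terminating 0:
  10 -> 11111111110 (11 bits)
  4 -> 11110 (5 bits)
  1 -> 10 (2 bits)
  8 -> 111111110 (9 bits)
  6 -> 1111110 (7 bits)
Total length = 11 + 5 + 2 + 9 + 7 = 34 bits.

Unary([10, 4, 1, 8, 6]) = 1111111111011110101111111101111110 (34 bits)


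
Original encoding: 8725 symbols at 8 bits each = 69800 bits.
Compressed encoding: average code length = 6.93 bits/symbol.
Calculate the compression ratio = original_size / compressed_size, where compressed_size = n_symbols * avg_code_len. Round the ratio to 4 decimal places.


original_size = n_symbols * orig_bits = 8725 * 8 = 69800 bits
compressed_size = n_symbols * avg_code_len = 8725 * 6.93 = 60464.25 bits
ratio = original_size / compressed_size = 69800 / 60464.25 = 1.1544

Compression ratio = 1.1544


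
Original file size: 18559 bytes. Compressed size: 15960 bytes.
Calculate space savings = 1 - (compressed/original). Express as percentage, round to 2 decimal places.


ratio = compressed/original = 15960/18559 = 0.85996
savings = 1 - ratio = 1 - 0.85996 = 0.14004
as a percentage: 0.14004 * 100 = 14.0%

Space savings = 1 - 15960/18559 = 14.0%


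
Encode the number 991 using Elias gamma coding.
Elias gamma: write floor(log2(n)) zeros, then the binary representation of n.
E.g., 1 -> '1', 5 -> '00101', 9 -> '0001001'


num_bits = floor(log2(991)) + 1 = 10
leading_zeros = num_bits - 1 = 9
binary(991) = 1111011111

Elias gamma(991) = '000000000' + '1111011111' = 0000000001111011111 (19 bits)


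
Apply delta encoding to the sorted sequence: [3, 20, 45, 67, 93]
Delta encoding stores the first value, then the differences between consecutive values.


First value: 3
Deltas:
  20 - 3 = 17
  45 - 20 = 25
  67 - 45 = 22
  93 - 67 = 26


Delta encoded: [3, 17, 25, 22, 26]


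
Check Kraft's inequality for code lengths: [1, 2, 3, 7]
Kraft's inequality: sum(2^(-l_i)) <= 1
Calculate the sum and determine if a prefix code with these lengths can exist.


Sum = 2^(-1) + 2^(-2) + 2^(-3) + 2^(-7)
    = 0.5 + 0.25 + 0.125 + 0.0078125
    = 113/128 = 0.8828125
Since 0.8828125 <= 1, Kraft's inequality IS satisfied.
A prefix code with these lengths CAN exist.

Kraft sum = 0.8828125. Satisfied.


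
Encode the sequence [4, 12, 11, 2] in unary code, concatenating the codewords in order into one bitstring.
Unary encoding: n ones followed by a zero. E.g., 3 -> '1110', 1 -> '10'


Encode each number as n ones followed by a terminating 0:
  4 -> 11110 (5 bits)
  12 -> 1111111111110 (13 bits)
  11 -> 111111111110 (12 bits)
  2 -> 110 (3 bits)
Total length = 5 + 13 + 12 + 3 = 33 bits.

Unary([4, 12, 11, 2]) = 111101111111111110111111111110110 (33 bits)


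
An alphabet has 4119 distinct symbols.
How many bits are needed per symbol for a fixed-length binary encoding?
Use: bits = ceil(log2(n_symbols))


log2(4119) = 12.0081
Bracket: 2^12 = 4096 < 4119 <= 2^13 = 8192
So ceil(log2(4119)) = 13

bits = ceil(log2(4119)) = ceil(12.0081) = 13 bits


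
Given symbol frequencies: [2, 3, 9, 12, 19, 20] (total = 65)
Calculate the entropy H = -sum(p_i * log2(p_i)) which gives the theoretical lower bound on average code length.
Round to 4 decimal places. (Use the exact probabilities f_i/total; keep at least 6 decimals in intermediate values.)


Per-symbol terms -p_i * log2(p_i) with p_i = f_i/65:
  p = 2/65 = 0.030769: log2(p) = -5.022368, -p*log2(p) = 0.154534
  p = 3/65 = 0.046154: log2(p) = -4.437405, -p*log2(p) = 0.204803
  p = 9/65 = 0.138462: log2(p) = -2.852443, -p*log2(p) = 0.394954
  p = 12/65 = 0.184615: log2(p) = -2.437405, -p*log2(p) = 0.449983
  p = 19/65 = 0.292308: log2(p) = -1.774440, -p*log2(p) = 0.518683
  p = 20/65 = 0.307692: log2(p) = -1.700440, -p*log2(p) = 0.523212
H = 0.154534 + 0.204803 + 0.394954 + 0.449983 + 0.518683 + 0.523212 = 2.246169

H = 2.2462 bits/symbol


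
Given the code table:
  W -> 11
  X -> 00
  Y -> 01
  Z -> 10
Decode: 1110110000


Decoding:
11 -> W
10 -> Z
11 -> W
00 -> X
00 -> X


Result: WZWXX


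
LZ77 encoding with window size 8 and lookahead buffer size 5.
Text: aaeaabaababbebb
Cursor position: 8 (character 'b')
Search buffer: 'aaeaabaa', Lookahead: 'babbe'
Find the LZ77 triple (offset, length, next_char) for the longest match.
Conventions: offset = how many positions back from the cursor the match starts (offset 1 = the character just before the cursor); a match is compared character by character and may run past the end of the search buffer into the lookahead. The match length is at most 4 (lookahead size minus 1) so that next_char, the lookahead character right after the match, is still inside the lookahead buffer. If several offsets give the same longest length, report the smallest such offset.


Try each offset into the search buffer:
  offset=1 (pos 7, char 'a'): match length 0
  offset=2 (pos 6, char 'a'): match length 0
  offset=3 (pos 5, char 'b'): match length 2
  offset=4 (pos 4, char 'a'): match length 0
  offset=5 (pos 3, char 'a'): match length 0
  offset=6 (pos 2, char 'e'): match length 0
  offset=7 (pos 1, char 'a'): match length 0
  offset=8 (pos 0, char 'a'): match length 0
Longest match has length 2 at offset 3.
next_char = character at position 8 + 2 = 10 -> 'b'

Best match: offset=3, length=2 (matching 'ba' starting at position 5)
LZ77 triple: (3, 2, 'b')


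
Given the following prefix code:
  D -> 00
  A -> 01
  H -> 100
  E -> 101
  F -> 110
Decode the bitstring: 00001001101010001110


Decoding step by step:
Bits 00 -> D
Bits 00 -> D
Bits 100 -> H
Bits 110 -> F
Bits 101 -> E
Bits 00 -> D
Bits 01 -> A
Bits 110 -> F


Decoded message: DDHFEDAF


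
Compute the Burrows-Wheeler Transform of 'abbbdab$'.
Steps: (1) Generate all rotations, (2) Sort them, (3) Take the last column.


Rotations (sorted):
  0: $abbbdab -> last char: b
  1: ab$abbbd -> last char: d
  2: abbbdab$ -> last char: $
  3: b$abbbda -> last char: a
  4: bbbdab$a -> last char: a
  5: bbdab$ab -> last char: b
  6: bdab$abb -> last char: b
  7: dab$abbb -> last char: b


BWT = bd$aabbb


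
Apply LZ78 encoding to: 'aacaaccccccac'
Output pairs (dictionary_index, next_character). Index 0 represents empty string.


LZ78 encoding steps:
Dictionary: {0: ''}
Step 1: w='' (idx 0), next='a' -> output (0, 'a'), add 'a' as idx 1
Step 2: w='a' (idx 1), next='c' -> output (1, 'c'), add 'ac' as idx 2
Step 3: w='a' (idx 1), next='a' -> output (1, 'a'), add 'aa' as idx 3
Step 4: w='' (idx 0), next='c' -> output (0, 'c'), add 'c' as idx 4
Step 5: w='c' (idx 4), next='c' -> output (4, 'c'), add 'cc' as idx 5
Step 6: w='cc' (idx 5), next='c' -> output (5, 'c'), add 'ccc' as idx 6
Step 7: w='ac' (idx 2), end of input -> output (2, '')


Encoded: [(0, 'a'), (1, 'c'), (1, 'a'), (0, 'c'), (4, 'c'), (5, 'c'), (2, '')]


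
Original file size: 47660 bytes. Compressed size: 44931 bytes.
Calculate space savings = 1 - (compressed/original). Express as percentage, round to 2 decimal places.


ratio = compressed/original = 44931/47660 = 0.94274
savings = 1 - ratio = 1 - 0.94274 = 0.05726
as a percentage: 0.05726 * 100 = 5.73%

Space savings = 1 - 44931/47660 = 5.73%


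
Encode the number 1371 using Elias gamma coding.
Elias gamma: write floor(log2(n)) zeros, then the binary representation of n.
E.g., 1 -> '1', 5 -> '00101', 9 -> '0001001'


num_bits = floor(log2(1371)) + 1 = 11
leading_zeros = num_bits - 1 = 10
binary(1371) = 10101011011

Elias gamma(1371) = '0000000000' + '10101011011' = 000000000010101011011 (21 bits)


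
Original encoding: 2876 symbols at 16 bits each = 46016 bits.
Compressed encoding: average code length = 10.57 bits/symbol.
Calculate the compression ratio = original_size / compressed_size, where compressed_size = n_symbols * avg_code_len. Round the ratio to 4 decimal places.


original_size = n_symbols * orig_bits = 2876 * 16 = 46016 bits
compressed_size = n_symbols * avg_code_len = 2876 * 10.57 = 30399.32 bits
ratio = original_size / compressed_size = 46016 / 30399.32 = 1.5137

Compression ratio = 1.5137


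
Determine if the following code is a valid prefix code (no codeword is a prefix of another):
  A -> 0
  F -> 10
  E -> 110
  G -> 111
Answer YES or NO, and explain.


Checking each pair (does one codeword prefix another?):
  A='0' vs F='10': no prefix
  A='0' vs E='110': no prefix
  A='0' vs G='111': no prefix
  F='10' vs A='0': no prefix
  F='10' vs E='110': no prefix
  F='10' vs G='111': no prefix
  E='110' vs A='0': no prefix
  E='110' vs F='10': no prefix
  E='110' vs G='111': no prefix
  G='111' vs A='0': no prefix
  G='111' vs F='10': no prefix
  G='111' vs E='110': no prefix
No violation found over all pairs.

YES -- this is a valid prefix code. No codeword is a prefix of any other codeword.


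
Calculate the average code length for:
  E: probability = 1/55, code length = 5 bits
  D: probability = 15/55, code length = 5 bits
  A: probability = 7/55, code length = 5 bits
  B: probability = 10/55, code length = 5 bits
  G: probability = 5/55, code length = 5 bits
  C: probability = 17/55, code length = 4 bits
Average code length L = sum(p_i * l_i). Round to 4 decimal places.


Weighted contributions p_i * l_i:
  E: (1/55) * 5 = 5/55
  D: (15/55) * 5 = 75/55
  A: (7/55) * 5 = 35/55
  B: (10/55) * 5 = 50/55
  G: (5/55) * 5 = 25/55
  C: (17/55) * 4 = 68/55
Sum = (5 + 75 + 35 + 50 + 25 + 68)/55 = 258/55

L = 258/55 = 4.6909 bits/symbol


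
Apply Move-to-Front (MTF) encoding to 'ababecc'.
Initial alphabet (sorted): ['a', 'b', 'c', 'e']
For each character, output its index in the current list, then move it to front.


MTF encoding:
'a': index 0 in ['a', 'b', 'c', 'e'] -> ['a', 'b', 'c', 'e']
'b': index 1 in ['a', 'b', 'c', 'e'] -> ['b', 'a', 'c', 'e']
'a': index 1 in ['b', 'a', 'c', 'e'] -> ['a', 'b', 'c', 'e']
'b': index 1 in ['a', 'b', 'c', 'e'] -> ['b', 'a', 'c', 'e']
'e': index 3 in ['b', 'a', 'c', 'e'] -> ['e', 'b', 'a', 'c']
'c': index 3 in ['e', 'b', 'a', 'c'] -> ['c', 'e', 'b', 'a']
'c': index 0 in ['c', 'e', 'b', 'a'] -> ['c', 'e', 'b', 'a']


Output: [0, 1, 1, 1, 3, 3, 0]


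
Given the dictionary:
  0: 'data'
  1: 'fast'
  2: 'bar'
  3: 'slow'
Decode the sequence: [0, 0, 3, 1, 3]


Look up each index in the dictionary:
  0 -> 'data'
  0 -> 'data'
  3 -> 'slow'
  1 -> 'fast'
  3 -> 'slow'

Decoded: "data data slow fast slow"


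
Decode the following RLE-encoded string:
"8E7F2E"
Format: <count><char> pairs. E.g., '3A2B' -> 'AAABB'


Expanding each <count><char> pair:
  8E -> 'EEEEEEEE'
  7F -> 'FFFFFFF'
  2E -> 'EE'

Decoded = EEEEEEEEFFFFFFFEE


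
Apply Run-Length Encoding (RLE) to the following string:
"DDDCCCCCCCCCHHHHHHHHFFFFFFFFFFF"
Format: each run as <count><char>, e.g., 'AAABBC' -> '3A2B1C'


Scanning runs left to right:
  i=0: run of 'D' x 3 -> '3D'
  i=3: run of 'C' x 9 -> '9C'
  i=12: run of 'H' x 8 -> '8H'
  i=20: run of 'F' x 11 -> '11F'

RLE = 3D9C8H11F


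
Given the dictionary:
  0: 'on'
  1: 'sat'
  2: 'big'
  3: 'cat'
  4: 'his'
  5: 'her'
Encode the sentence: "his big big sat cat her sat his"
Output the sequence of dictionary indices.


Look up each word in the dictionary:
  'his' -> 4
  'big' -> 2
  'big' -> 2
  'sat' -> 1
  'cat' -> 3
  'her' -> 5
  'sat' -> 1
  'his' -> 4

Encoded: [4, 2, 2, 1, 3, 5, 1, 4]


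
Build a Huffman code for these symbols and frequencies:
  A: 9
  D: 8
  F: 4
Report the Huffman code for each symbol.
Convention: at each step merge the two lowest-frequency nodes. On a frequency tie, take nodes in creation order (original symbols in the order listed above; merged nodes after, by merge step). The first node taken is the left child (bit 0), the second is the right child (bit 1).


Huffman tree construction:
Step 1: Merge F(4) + D(8) = 12
Step 2: Merge A(9) + (F+D)(12) = 21
Read each symbol's code off the tree from the root (left child = 0, right child = 1).

Codes:
  A: 0 (length 1)
  D: 11 (length 2)
  F: 10 (length 2)
Average code length: 33/21 = 1.5714 bits/symbol


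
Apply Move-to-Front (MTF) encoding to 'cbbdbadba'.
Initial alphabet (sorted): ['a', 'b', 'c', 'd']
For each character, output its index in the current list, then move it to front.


MTF encoding:
'c': index 2 in ['a', 'b', 'c', 'd'] -> ['c', 'a', 'b', 'd']
'b': index 2 in ['c', 'a', 'b', 'd'] -> ['b', 'c', 'a', 'd']
'b': index 0 in ['b', 'c', 'a', 'd'] -> ['b', 'c', 'a', 'd']
'd': index 3 in ['b', 'c', 'a', 'd'] -> ['d', 'b', 'c', 'a']
'b': index 1 in ['d', 'b', 'c', 'a'] -> ['b', 'd', 'c', 'a']
'a': index 3 in ['b', 'd', 'c', 'a'] -> ['a', 'b', 'd', 'c']
'd': index 2 in ['a', 'b', 'd', 'c'] -> ['d', 'a', 'b', 'c']
'b': index 2 in ['d', 'a', 'b', 'c'] -> ['b', 'd', 'a', 'c']
'a': index 2 in ['b', 'd', 'a', 'c'] -> ['a', 'b', 'd', 'c']


Output: [2, 2, 0, 3, 1, 3, 2, 2, 2]


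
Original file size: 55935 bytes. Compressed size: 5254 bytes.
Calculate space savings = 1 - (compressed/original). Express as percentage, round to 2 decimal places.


ratio = compressed/original = 5254/55935 = 0.09393
savings = 1 - ratio = 1 - 0.09393 = 0.90607
as a percentage: 0.90607 * 100 = 90.61%

Space savings = 1 - 5254/55935 = 90.61%


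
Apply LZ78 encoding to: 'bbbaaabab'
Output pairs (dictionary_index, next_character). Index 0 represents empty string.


LZ78 encoding steps:
Dictionary: {0: ''}
Step 1: w='' (idx 0), next='b' -> output (0, 'b'), add 'b' as idx 1
Step 2: w='b' (idx 1), next='b' -> output (1, 'b'), add 'bb' as idx 2
Step 3: w='' (idx 0), next='a' -> output (0, 'a'), add 'a' as idx 3
Step 4: w='a' (idx 3), next='a' -> output (3, 'a'), add 'aa' as idx 4
Step 5: w='b' (idx 1), next='a' -> output (1, 'a'), add 'ba' as idx 5
Step 6: w='b' (idx 1), end of input -> output (1, '')


Encoded: [(0, 'b'), (1, 'b'), (0, 'a'), (3, 'a'), (1, 'a'), (1, '')]


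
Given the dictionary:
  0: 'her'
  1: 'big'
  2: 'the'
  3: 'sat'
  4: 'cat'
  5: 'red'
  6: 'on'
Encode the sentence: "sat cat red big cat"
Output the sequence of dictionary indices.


Look up each word in the dictionary:
  'sat' -> 3
  'cat' -> 4
  'red' -> 5
  'big' -> 1
  'cat' -> 4

Encoded: [3, 4, 5, 1, 4]


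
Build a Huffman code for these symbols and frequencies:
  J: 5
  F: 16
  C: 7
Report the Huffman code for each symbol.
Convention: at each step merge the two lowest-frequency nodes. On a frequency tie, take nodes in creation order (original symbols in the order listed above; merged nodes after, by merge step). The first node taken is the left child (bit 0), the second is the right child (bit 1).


Huffman tree construction:
Step 1: Merge J(5) + C(7) = 12
Step 2: Merge (J+C)(12) + F(16) = 28
Read each symbol's code off the tree from the root (left child = 0, right child = 1).

Codes:
  J: 00 (length 2)
  F: 1 (length 1)
  C: 01 (length 2)
Average code length: 40/28 = 1.4286 bits/symbol


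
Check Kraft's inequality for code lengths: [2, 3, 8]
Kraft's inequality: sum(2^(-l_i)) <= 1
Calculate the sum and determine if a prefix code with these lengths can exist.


Sum = 2^(-2) + 2^(-3) + 2^(-8)
    = 0.25 + 0.125 + 0.00390625
    = 97/256 = 0.37890625
Since 0.37890625 <= 1, Kraft's inequality IS satisfied.
A prefix code with these lengths CAN exist.

Kraft sum = 0.37890625. Satisfied.


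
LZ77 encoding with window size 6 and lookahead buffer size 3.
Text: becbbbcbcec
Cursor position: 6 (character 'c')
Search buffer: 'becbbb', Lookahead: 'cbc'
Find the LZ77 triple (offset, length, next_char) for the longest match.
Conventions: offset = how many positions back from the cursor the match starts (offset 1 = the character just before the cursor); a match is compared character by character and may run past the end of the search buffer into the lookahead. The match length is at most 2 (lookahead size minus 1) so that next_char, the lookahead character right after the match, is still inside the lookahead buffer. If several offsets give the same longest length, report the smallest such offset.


Try each offset into the search buffer:
  offset=1 (pos 5, char 'b'): match length 0
  offset=2 (pos 4, char 'b'): match length 0
  offset=3 (pos 3, char 'b'): match length 0
  offset=4 (pos 2, char 'c'): match length 2
  offset=5 (pos 1, char 'e'): match length 0
  offset=6 (pos 0, char 'b'): match length 0
Longest match has length 2 at offset 4.
next_char = character at position 6 + 2 = 8 -> 'c'

Best match: offset=4, length=2 (matching 'cb' starting at position 2)
LZ77 triple: (4, 2, 'c')


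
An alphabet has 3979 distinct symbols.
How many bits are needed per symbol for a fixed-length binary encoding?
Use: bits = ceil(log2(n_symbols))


log2(3979) = 11.9582
Bracket: 2^11 = 2048 < 3979 <= 2^12 = 4096
So ceil(log2(3979)) = 12

bits = ceil(log2(3979)) = ceil(11.9582) = 12 bits


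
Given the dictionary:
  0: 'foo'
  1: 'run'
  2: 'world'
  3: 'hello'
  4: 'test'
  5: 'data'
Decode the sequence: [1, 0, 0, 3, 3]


Look up each index in the dictionary:
  1 -> 'run'
  0 -> 'foo'
  0 -> 'foo'
  3 -> 'hello'
  3 -> 'hello'

Decoded: "run foo foo hello hello"


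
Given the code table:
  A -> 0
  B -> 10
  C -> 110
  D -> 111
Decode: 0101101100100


Decoding:
0 -> A
10 -> B
110 -> C
110 -> C
0 -> A
10 -> B
0 -> A


Result: ABCCABA


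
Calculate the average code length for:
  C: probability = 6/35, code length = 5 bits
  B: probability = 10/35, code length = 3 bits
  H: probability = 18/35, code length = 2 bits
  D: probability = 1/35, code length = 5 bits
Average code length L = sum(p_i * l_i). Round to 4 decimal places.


Weighted contributions p_i * l_i:
  C: (6/35) * 5 = 30/35
  B: (10/35) * 3 = 30/35
  H: (18/35) * 2 = 36/35
  D: (1/35) * 5 = 5/35
Sum = (30 + 30 + 36 + 5)/35 = 101/35

L = 101/35 = 2.8857 bits/symbol


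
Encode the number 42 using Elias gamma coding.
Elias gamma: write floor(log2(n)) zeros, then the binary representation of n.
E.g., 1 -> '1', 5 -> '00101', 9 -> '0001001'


num_bits = floor(log2(42)) + 1 = 6
leading_zeros = num_bits - 1 = 5
binary(42) = 101010

Elias gamma(42) = '00000' + '101010' = 00000101010 (11 bits)


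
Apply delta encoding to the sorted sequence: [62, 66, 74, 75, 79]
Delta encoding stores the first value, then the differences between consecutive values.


First value: 62
Deltas:
  66 - 62 = 4
  74 - 66 = 8
  75 - 74 = 1
  79 - 75 = 4


Delta encoded: [62, 4, 8, 1, 4]


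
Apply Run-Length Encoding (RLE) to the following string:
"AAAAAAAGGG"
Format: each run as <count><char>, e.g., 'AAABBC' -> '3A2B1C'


Scanning runs left to right:
  i=0: run of 'A' x 7 -> '7A'
  i=7: run of 'G' x 3 -> '3G'

RLE = 7A3G


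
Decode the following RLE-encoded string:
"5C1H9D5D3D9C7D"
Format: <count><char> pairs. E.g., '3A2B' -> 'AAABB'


Expanding each <count><char> pair:
  5C -> 'CCCCC'
  1H -> 'H'
  9D -> 'DDDDDDDDD'
  5D -> 'DDDDD'
  3D -> 'DDD'
  9C -> 'CCCCCCCCC'
  7D -> 'DDDDDDD'

Decoded = CCCCCHDDDDDDDDDDDDDDDDDCCCCCCCCCDDDDDDD


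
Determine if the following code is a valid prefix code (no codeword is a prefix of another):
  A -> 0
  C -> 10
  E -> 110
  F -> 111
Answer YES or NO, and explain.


Checking each pair (does one codeword prefix another?):
  A='0' vs C='10': no prefix
  A='0' vs E='110': no prefix
  A='0' vs F='111': no prefix
  C='10' vs A='0': no prefix
  C='10' vs E='110': no prefix
  C='10' vs F='111': no prefix
  E='110' vs A='0': no prefix
  E='110' vs C='10': no prefix
  E='110' vs F='111': no prefix
  F='111' vs A='0': no prefix
  F='111' vs C='10': no prefix
  F='111' vs E='110': no prefix
No violation found over all pairs.

YES -- this is a valid prefix code. No codeword is a prefix of any other codeword.


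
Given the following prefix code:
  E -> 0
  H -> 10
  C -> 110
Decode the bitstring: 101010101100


Decoding step by step:
Bits 10 -> H
Bits 10 -> H
Bits 10 -> H
Bits 10 -> H
Bits 110 -> C
Bits 0 -> E


Decoded message: HHHHCE


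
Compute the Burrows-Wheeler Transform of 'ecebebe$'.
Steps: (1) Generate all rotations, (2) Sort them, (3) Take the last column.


Rotations (sorted):
  0: $ecebebe -> last char: e
  1: be$ecebe -> last char: e
  2: bebe$ece -> last char: e
  3: cebebe$e -> last char: e
  4: e$ecebeb -> last char: b
  5: ebe$eceb -> last char: b
  6: ebebe$ec -> last char: c
  7: ecebebe$ -> last char: $


BWT = eeeebbc$


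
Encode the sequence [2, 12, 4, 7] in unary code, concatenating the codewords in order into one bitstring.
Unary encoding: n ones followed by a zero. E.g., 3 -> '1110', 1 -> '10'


Encode each number as n ones followed by a terminating 0:
  2 -> 110 (3 bits)
  12 -> 1111111111110 (13 bits)
  4 -> 11110 (5 bits)
  7 -> 11111110 (8 bits)
Total length = 3 + 13 + 5 + 8 = 29 bits.

Unary([2, 12, 4, 7]) = 11011111111111101111011111110 (29 bits)


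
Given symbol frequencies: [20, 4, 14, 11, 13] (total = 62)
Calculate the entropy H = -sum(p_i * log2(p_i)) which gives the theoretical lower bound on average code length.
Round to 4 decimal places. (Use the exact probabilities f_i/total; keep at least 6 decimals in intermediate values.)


Per-symbol terms -p_i * log2(p_i) with p_i = f_i/62:
  p = 20/62 = 0.322581: log2(p) = -1.632268, -p*log2(p) = 0.526538
  p = 4/62 = 0.064516: log2(p) = -3.954196, -p*log2(p) = 0.255109
  p = 14/62 = 0.225806: log2(p) = -2.146841, -p*log2(p) = 0.484771
  p = 11/62 = 0.177419: log2(p) = -2.494765, -p*log2(p) = 0.442620
  p = 13/62 = 0.209677: log2(p) = -2.253757, -p*log2(p) = 0.472562
H = 0.526538 + 0.255109 + 0.484771 + 0.442620 + 0.472562 = 2.181600

H = 2.1816 bits/symbol


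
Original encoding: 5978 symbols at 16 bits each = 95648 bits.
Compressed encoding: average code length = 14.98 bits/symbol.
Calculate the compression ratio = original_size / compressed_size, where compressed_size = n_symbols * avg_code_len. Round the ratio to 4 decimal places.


original_size = n_symbols * orig_bits = 5978 * 16 = 95648 bits
compressed_size = n_symbols * avg_code_len = 5978 * 14.98 = 89550.44 bits
ratio = original_size / compressed_size = 95648 / 89550.44 = 1.0681

Compression ratio = 1.0681


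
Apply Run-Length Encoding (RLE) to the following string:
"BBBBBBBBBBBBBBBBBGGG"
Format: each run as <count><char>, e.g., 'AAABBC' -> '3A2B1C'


Scanning runs left to right:
  i=0: run of 'B' x 17 -> '17B'
  i=17: run of 'G' x 3 -> '3G'

RLE = 17B3G


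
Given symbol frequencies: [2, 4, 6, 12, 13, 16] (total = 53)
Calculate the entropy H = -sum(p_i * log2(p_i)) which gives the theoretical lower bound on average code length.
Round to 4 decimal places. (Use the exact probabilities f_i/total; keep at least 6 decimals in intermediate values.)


Per-symbol terms -p_i * log2(p_i) with p_i = f_i/53:
  p = 2/53 = 0.037736: log2(p) = -4.727920, -p*log2(p) = 0.178412
  p = 4/53 = 0.075472: log2(p) = -3.727920, -p*log2(p) = 0.281352
  p = 6/53 = 0.113208: log2(p) = -3.142958, -p*log2(p) = 0.355807
  p = 12/53 = 0.226415: log2(p) = -2.142958, -p*log2(p) = 0.485198
  p = 13/53 = 0.245283: log2(p) = -2.027481, -p*log2(p) = 0.497307
  p = 16/53 = 0.301887: log2(p) = -1.727920, -p*log2(p) = 0.521636
H = 0.178412 + 0.281352 + 0.355807 + 0.485198 + 0.497307 + 0.521636 = 2.319712

H = 2.3197 bits/symbol


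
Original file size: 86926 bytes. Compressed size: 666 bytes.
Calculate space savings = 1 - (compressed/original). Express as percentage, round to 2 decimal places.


ratio = compressed/original = 666/86926 = 0.007662
savings = 1 - ratio = 1 - 0.007662 = 0.992338
as a percentage: 0.992338 * 100 = 99.23%

Space savings = 1 - 666/86926 = 99.23%


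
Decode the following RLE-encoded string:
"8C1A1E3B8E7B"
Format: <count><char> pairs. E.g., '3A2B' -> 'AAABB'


Expanding each <count><char> pair:
  8C -> 'CCCCCCCC'
  1A -> 'A'
  1E -> 'E'
  3B -> 'BBB'
  8E -> 'EEEEEEEE'
  7B -> 'BBBBBBB'

Decoded = CCCCCCCCAEBBBEEEEEEEEBBBBBBB


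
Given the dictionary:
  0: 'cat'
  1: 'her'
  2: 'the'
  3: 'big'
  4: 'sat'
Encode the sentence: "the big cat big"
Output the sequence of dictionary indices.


Look up each word in the dictionary:
  'the' -> 2
  'big' -> 3
  'cat' -> 0
  'big' -> 3

Encoded: [2, 3, 0, 3]


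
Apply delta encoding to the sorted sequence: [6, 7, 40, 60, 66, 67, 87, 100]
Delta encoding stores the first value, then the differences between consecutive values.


First value: 6
Deltas:
  7 - 6 = 1
  40 - 7 = 33
  60 - 40 = 20
  66 - 60 = 6
  67 - 66 = 1
  87 - 67 = 20
  100 - 87 = 13


Delta encoded: [6, 1, 33, 20, 6, 1, 20, 13]


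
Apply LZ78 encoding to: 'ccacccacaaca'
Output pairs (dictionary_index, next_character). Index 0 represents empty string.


LZ78 encoding steps:
Dictionary: {0: ''}
Step 1: w='' (idx 0), next='c' -> output (0, 'c'), add 'c' as idx 1
Step 2: w='c' (idx 1), next='a' -> output (1, 'a'), add 'ca' as idx 2
Step 3: w='c' (idx 1), next='c' -> output (1, 'c'), add 'cc' as idx 3
Step 4: w='ca' (idx 2), next='c' -> output (2, 'c'), add 'cac' as idx 4
Step 5: w='' (idx 0), next='a' -> output (0, 'a'), add 'a' as idx 5
Step 6: w='a' (idx 5), next='c' -> output (5, 'c'), add 'ac' as idx 6
Step 7: w='a' (idx 5), end of input -> output (5, '')


Encoded: [(0, 'c'), (1, 'a'), (1, 'c'), (2, 'c'), (0, 'a'), (5, 'c'), (5, '')]


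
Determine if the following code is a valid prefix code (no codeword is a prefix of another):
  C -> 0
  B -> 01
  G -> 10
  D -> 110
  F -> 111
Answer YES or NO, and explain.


Checking each pair (does one codeword prefix another?):
  C='0' vs B='01': prefix -- VIOLATION

NO -- this is NOT a valid prefix code. C (0) is a prefix of B (01).


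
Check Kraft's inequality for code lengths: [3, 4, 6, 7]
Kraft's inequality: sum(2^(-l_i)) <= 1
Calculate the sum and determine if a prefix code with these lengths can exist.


Sum = 2^(-3) + 2^(-4) + 2^(-6) + 2^(-7)
    = 0.125 + 0.0625 + 0.015625 + 0.0078125
    = 27/128 = 0.2109375
Since 0.2109375 <= 1, Kraft's inequality IS satisfied.
A prefix code with these lengths CAN exist.

Kraft sum = 0.2109375. Satisfied.


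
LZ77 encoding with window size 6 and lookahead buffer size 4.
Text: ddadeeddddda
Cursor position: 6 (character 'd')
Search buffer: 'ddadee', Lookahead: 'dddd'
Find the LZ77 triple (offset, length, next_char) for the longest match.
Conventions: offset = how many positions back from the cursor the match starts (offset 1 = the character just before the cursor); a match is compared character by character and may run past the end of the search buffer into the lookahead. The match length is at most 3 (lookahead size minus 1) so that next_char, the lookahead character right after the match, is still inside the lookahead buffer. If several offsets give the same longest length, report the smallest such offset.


Try each offset into the search buffer:
  offset=1 (pos 5, char 'e'): match length 0
  offset=2 (pos 4, char 'e'): match length 0
  offset=3 (pos 3, char 'd'): match length 1
  offset=4 (pos 2, char 'a'): match length 0
  offset=5 (pos 1, char 'd'): match length 1
  offset=6 (pos 0, char 'd'): match length 2
Longest match has length 2 at offset 6.
next_char = character at position 6 + 2 = 8 -> 'd'

Best match: offset=6, length=2 (matching 'dd' starting at position 0)
LZ77 triple: (6, 2, 'd')


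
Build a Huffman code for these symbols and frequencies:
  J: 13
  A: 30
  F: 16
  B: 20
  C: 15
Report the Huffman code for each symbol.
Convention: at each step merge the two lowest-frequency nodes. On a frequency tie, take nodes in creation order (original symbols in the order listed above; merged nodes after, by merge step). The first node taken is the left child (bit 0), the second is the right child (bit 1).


Huffman tree construction:
Step 1: Merge J(13) + C(15) = 28
Step 2: Merge F(16) + B(20) = 36
Step 3: Merge (J+C)(28) + A(30) = 58
Step 4: Merge (F+B)(36) + ((J+C)+A)(58) = 94
Read each symbol's code off the tree from the root (left child = 0, right child = 1).

Codes:
  J: 100 (length 3)
  A: 11 (length 2)
  F: 00 (length 2)
  B: 01 (length 2)
  C: 101 (length 3)
Average code length: 216/94 = 2.2979 bits/symbol


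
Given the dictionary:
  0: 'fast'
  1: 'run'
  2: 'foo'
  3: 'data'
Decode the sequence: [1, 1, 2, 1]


Look up each index in the dictionary:
  1 -> 'run'
  1 -> 'run'
  2 -> 'foo'
  1 -> 'run'

Decoded: "run run foo run"


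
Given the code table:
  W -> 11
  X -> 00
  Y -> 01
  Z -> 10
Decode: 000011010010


Decoding:
00 -> X
00 -> X
11 -> W
01 -> Y
00 -> X
10 -> Z


Result: XXWYXZ


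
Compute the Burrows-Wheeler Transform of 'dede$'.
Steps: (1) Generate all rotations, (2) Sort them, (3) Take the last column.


Rotations (sorted):
  0: $dede -> last char: e
  1: de$de -> last char: e
  2: dede$ -> last char: $
  3: e$ded -> last char: d
  4: ede$d -> last char: d


BWT = ee$dd


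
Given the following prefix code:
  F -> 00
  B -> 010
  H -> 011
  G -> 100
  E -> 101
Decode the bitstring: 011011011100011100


Decoding step by step:
Bits 011 -> H
Bits 011 -> H
Bits 011 -> H
Bits 100 -> G
Bits 011 -> H
Bits 100 -> G


Decoded message: HHHGHG


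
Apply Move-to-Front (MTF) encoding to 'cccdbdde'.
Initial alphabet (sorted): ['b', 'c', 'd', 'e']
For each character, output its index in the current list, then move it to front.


MTF encoding:
'c': index 1 in ['b', 'c', 'd', 'e'] -> ['c', 'b', 'd', 'e']
'c': index 0 in ['c', 'b', 'd', 'e'] -> ['c', 'b', 'd', 'e']
'c': index 0 in ['c', 'b', 'd', 'e'] -> ['c', 'b', 'd', 'e']
'd': index 2 in ['c', 'b', 'd', 'e'] -> ['d', 'c', 'b', 'e']
'b': index 2 in ['d', 'c', 'b', 'e'] -> ['b', 'd', 'c', 'e']
'd': index 1 in ['b', 'd', 'c', 'e'] -> ['d', 'b', 'c', 'e']
'd': index 0 in ['d', 'b', 'c', 'e'] -> ['d', 'b', 'c', 'e']
'e': index 3 in ['d', 'b', 'c', 'e'] -> ['e', 'd', 'b', 'c']


Output: [1, 0, 0, 2, 2, 1, 0, 3]


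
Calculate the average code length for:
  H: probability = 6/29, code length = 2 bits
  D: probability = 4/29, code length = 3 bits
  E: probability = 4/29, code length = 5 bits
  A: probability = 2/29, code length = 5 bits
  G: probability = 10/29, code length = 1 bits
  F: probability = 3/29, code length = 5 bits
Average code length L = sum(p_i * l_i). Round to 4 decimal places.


Weighted contributions p_i * l_i:
  H: (6/29) * 2 = 12/29
  D: (4/29) * 3 = 12/29
  E: (4/29) * 5 = 20/29
  A: (2/29) * 5 = 10/29
  G: (10/29) * 1 = 10/29
  F: (3/29) * 5 = 15/29
Sum = (12 + 12 + 20 + 10 + 10 + 15)/29 = 79/29

L = 79/29 = 2.7241 bits/symbol


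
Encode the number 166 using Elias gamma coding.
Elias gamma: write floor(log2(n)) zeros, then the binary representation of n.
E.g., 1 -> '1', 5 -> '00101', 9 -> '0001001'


num_bits = floor(log2(166)) + 1 = 8
leading_zeros = num_bits - 1 = 7
binary(166) = 10100110

Elias gamma(166) = '0000000' + '10100110' = 000000010100110 (15 bits)


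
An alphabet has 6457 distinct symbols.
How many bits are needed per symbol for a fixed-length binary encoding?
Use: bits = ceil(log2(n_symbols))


log2(6457) = 12.6566
Bracket: 2^12 = 4096 < 6457 <= 2^13 = 8192
So ceil(log2(6457)) = 13

bits = ceil(log2(6457)) = ceil(12.6566) = 13 bits
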